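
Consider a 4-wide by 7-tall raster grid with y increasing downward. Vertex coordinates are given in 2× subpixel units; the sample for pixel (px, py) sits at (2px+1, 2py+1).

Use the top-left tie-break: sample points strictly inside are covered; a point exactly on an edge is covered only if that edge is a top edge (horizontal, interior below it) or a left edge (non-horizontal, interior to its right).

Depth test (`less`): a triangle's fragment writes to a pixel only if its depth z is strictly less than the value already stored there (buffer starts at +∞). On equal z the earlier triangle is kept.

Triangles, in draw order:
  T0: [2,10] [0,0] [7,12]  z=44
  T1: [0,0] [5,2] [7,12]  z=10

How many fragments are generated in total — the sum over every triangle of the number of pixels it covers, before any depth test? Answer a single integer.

T0:
  2·area = 46
  edge (2, 10)→(0, 0): d=(-2,-10) top-left  bias=+0
  edge (0, 0)→(7, 12): d=(7,12) right/bottom  bias=-1
  edge (7, 12)→(2, 10): d=(-5,-2) top-left  bias=+0
    (0,1)@(1, 3): e=[4,9,33] → X
    (1,1)@(3, 3): e=[24,-15,37] → .
    (0,2)@(1, 5): e=[0,23,23] → X  [on edge]
    (1,2)@(3, 5): e=[20,-1,27] → .
    (0,3)@(1, 7): e=[-4,37,13] → .
    (1,3)@(3, 7): e=[16,13,17] → X
    (2,3)@(5, 7): e=[36,-11,21] → .
    (1,4)@(3, 9): e=[12,27,7] → X
    (2,4)@(5, 9): e=[32,3,11] → X
    (3,4)@(7, 9): e=[52,-21,15] → .
    (1,5)@(3, 11): e=[8,41,-3] → .
    (2,5)@(5, 11): e=[28,17,1] → X
  covered (6 px):
    . . . .
    X . . .
    X . . .
    . X . .
    . X X .
    . . X .
    . . . .
T1:
  2·area = 46
  edge (0, 0)→(5, 2): d=(5,2) right/bottom  bias=-1
  edge (5, 2)→(7, 12): d=(2,10) right/bottom  bias=-1
  edge (7, 12)→(0, 0): d=(-7,-12) top-left  bias=+0
    (0,0)@(1, 1): e=[3,38,5] → X
    (1,0)@(3, 1): e=[-1,18,29] → .
    (0,1)@(1, 3): e=[13,42,-9] → .
    (1,1)@(3, 3): e=[9,22,15] → X
    (2,1)@(5, 3): e=[5,2,39] → X
    (3,1)@(7, 3): e=[1,-18,63] → .
    (1,2)@(3, 5): e=[19,26,1] → X
    (3,2)@(7, 5): e=[11,-14,49] → .
    (1,3)@(3, 7): e=[29,30,-13] → .
    (2,3)@(5, 7): e=[25,10,11] → X
    (3,3)@(7, 7): e=[21,-10,35] → .
    (2,4)@(5, 9): e=[35,14,-3] → .
  covered (6 px):
    X . . .
    . X X .
    . X X .
    . . X .
    . . . .
    . . . .
    . . . .

Result: 12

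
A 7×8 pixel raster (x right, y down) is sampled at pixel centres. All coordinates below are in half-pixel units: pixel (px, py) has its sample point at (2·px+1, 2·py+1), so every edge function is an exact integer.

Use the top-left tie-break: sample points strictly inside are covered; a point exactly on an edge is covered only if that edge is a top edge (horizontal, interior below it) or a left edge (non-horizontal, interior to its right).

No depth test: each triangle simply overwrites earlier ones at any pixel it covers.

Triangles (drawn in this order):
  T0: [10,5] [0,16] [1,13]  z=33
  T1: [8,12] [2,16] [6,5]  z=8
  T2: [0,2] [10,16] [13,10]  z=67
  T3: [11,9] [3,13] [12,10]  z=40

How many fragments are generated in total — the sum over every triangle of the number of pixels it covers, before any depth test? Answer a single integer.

T0:
  2·area = 19
  edge (10, 5)→(0, 16): d=(-10,11) right/bottom  bias=-1
  edge (0, 16)→(1, 13): d=(1,-3) top-left  bias=+0
  edge (1, 13)→(10, 5): d=(9,-8) top-left  bias=+0
    (2,0)@(5, 1): e=[95,0,-76] → ·  [on edge]
    (1,3)@(3, 7): e=[57,0,-38] → ·  [on edge]
    (0,6)@(1, 13): e=[19,0,0] → █  [on edge]
    (1,6)@(3, 13): e=[-3,6,16] → ·
    (0,7)@(1, 15): e=[-1,2,18] → ·
  covered (1 px):
    · · · · · · ·
    · · · · · · ·
    · · · · · · ·
    · · · · · · ·
    · · · · · · ·
    · · · · · · ·
    █ · · · · · ·
    · · · · · · ·
T1:
  2·area = 50
  edge (8, 12)→(2, 16): d=(-6,4) right/bottom  bias=-1
  edge (2, 16)→(6, 5): d=(4,-11) top-left  bias=+0
  edge (6, 5)→(8, 12): d=(2,7) right/bottom  bias=-1
    (2,4)@(5, 9): e=[30,5,15] → █
    (3,4)@(7, 9): e=[22,27,1] → █
    (4,4)@(9, 9): e=[14,49,-13] → ·
    (2,5)@(5, 11): e=[18,13,19] → █
    (4,5)@(9, 11): e=[2,57,-9] → ·
    (2,6)@(5, 13): e=[6,21,23] → █
    (3,6)@(7, 13): e=[-2,43,9] → ·
    (1,7)@(3, 15): e=[2,7,41] → █
    (2,7)@(5, 15): e=[-6,29,27] → ·
  covered (6 px):
    · · · · · · ·
    · · · · · · ·
    · · · · · · ·
    · · · · · · ·
    · · █ █ · · ·
    · · █ █ · · ·
    · · █ · · · ·
    · █ · · · · ·
T2:
  2·area = 102  (B↔C swapped to make it positive)
  edge (0, 2)→(13, 10): d=(13,8) right/bottom  bias=-1
  edge (13, 10)→(10, 16): d=(-3,6) right/bottom  bias=-1
  edge (10, 16)→(0, 2): d=(-10,-14) top-left  bias=+0
    (0,1)@(1, 3): e=[5,93,4] → █
    (1,1)@(3, 3): e=[-11,81,32] → ·
    (0,2)@(1, 5): e=[31,87,-16] → ·
    (1,2)@(3, 5): e=[15,75,12] → █
    (2,2)@(5, 5): e=[-1,63,40] → ·
    (1,3)@(3, 7): e=[41,69,-8] → ·
    (2,3)@(5, 7): e=[25,57,20] → █
    (3,3)@(7, 7): e=[9,45,48] → █
    (4,3)@(9, 7): e=[-7,33,76] → ·
    (2,4)@(5, 9): e=[51,51,0] → █  [on edge]
    (4,4)@(9, 9): e=[19,27,56] → █
    (5,4)@(11, 9): e=[3,15,84] → █
  covered (13 px):
    · · · · · · ·
    █ · · · · · ·
    · █ · · · · ·
    · · █ █ · · ·
    · · █ █ █ █ ·
    · · · █ █ █ ·
    · · · · █ █ ·
    · · · · · · ·
T3:
  2·area = 12  (B↔C swapped to make it positive)
  edge (11, 9)→(12, 10): d=(1,1) right/bottom  bias=-1
  edge (12, 10)→(3, 13): d=(-9,3) right/bottom  bias=-1
  edge (3, 13)→(11, 9): d=(8,-4) top-left  bias=+0
    (1,0)@(3, 1): e=[0,108,-96] → ·  [on edge]
    (2,1)@(5, 3): e=[0,84,-72] → ·  [on edge]
    (3,2)@(7, 5): e=[0,60,-48] → ·  [on edge]
    (4,3)@(9, 7): e=[0,36,-24] → ·  [on edge]
    (5,4)@(11, 9): e=[0,12,0] → ·  [on edge]
    (3,5)@(7, 11): e=[6,6,0] → █  [on edge]
    (4,5)@(9, 11): e=[4,0,8] → ·  [on edge]
    (6,5)@(13, 11): e=[0,-12,24] → ·  [on edge]
    (1,6)@(3, 13): e=[12,0,0] → ·  [on edge]
    (3,6)@(7, 13): e=[8,-12,16] → ·
  covered (1 px):
    · · · · · · ·
    · · · · · · ·
    · · · · · · ·
    · · · · · · ·
    · · · · · · ·
    · · · █ · · ·
    · · · · · · ·
    · · · · · · ·

Result: 21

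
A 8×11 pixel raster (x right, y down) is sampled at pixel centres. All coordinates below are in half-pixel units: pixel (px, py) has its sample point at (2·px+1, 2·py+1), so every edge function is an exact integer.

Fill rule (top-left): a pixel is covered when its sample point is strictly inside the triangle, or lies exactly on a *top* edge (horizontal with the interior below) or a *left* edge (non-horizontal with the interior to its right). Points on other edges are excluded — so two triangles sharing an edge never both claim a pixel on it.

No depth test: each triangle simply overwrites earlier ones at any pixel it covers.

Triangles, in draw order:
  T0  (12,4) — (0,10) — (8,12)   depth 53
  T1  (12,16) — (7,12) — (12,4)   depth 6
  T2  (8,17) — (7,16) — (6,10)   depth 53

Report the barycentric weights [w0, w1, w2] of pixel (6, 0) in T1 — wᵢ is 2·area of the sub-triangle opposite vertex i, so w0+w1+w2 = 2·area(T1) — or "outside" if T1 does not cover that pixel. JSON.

T0:
  2·area = 72  (B↔C swapped to make it positive)
  edge (12, 4)→(8, 12): d=(-4,8) right/bottom  bias=-1
  edge (8, 12)→(0, 10): d=(-8,-2) top-left  bias=+0
  edge (0, 10)→(12, 4): d=(12,-6) top-left  bias=+0
    (5,2)@(11, 5): e=[4,62,6] → #
    (6,2)@(13, 5): e=[-12,66,18] → ·
    (3,3)@(7, 7): e=[28,38,6] → #
    (4,3)@(9, 7): e=[12,42,18] → #
    (5,3)@(11, 7): e=[-4,46,30] → ·
    (1,4)@(3, 9): e=[52,14,6] → #
    (2,4)@(5, 9): e=[36,18,18] → #
    (5,4)@(11, 9): e=[-12,30,54] → ·
    (1,5)@(3, 11): e=[44,-2,30] → ·
    (2,5)@(5, 11): e=[28,2,42] → #
    (4,5)@(9, 11): e=[-4,10,66] → ·
    (2,6)@(5, 13): e=[20,-14,66] → ·
  covered (9 px):
    · · · · · · · ·
    · · · · · · · ·
    · · · · · # · ·
    · · · # # · · ·
    · # # # # · · ·
    · · # # · · · ·
    · · · · · · · ·
    · · · · · · · ·
    · · · · · · · ·
    · · · · · · · ·
    · · · · · · · ·
T1:
  2·area = 60
  edge (12, 16)→(7, 12): d=(-5,-4) top-left  bias=+0
  edge (7, 12)→(12, 4): d=(5,-8) top-left  bias=+0
  edge (12, 4)→(12, 16): d=(0,12) right/bottom  bias=-1
    (5,3)@(11, 7): e=[41,7,12] → #
    (6,3)@(13, 7): e=[49,23,-12] → ·
    (4,4)@(9, 9): e=[23,1,36] → #
    (6,4)@(13, 9): e=[39,33,-12] → ·
    (4,5)@(9, 11): e=[13,11,36] → #
    (6,5)@(13, 11): e=[29,43,-12] → ·
    (4,6)@(9, 13): e=[3,21,36] → #
    (6,6)@(13, 13): e=[19,53,-12] → ·
    (4,7)@(9, 15): e=[-7,31,36] → ·
    (5,7)@(11, 15): e=[1,47,12] → #
    (6,7)@(13, 15): e=[9,63,-12] → ·
    (5,8)@(11, 17): e=[-9,57,12] → ·
  covered (8 px):
    · · · · · · · ·
    · · · · · · · ·
    · · · · · · · ·
    · · · · · # · ·
    · · · · # # · ·
    · · · · # # · ·
    · · · · # # · ·
    · · · · · # · ·
    · · · · · · · ·
    · · · · · · · ·
    · · · · · · · ·
T2:
  2·area = 5
  edge (8, 17)→(7, 16): d=(-1,-1) top-left  bias=+0
  edge (7, 16)→(6, 10): d=(-1,-6) top-left  bias=+0
  edge (6, 10)→(8, 17): d=(2,7) right/bottom  bias=-1
    (3,7)@(7, 15): e=[1,1,3] → #
    (4,7)@(9, 15): e=[3,13,-11] → ·
    (3,8)@(7, 17): e=[-1,-1,7] → ·
  covered (1 px):
    · · · · · · · ·
    · · · · · · · ·
    · · · · · · · ·
    · · · · · · · ·
    · · · · · · · ·
    · · · · · · · ·
    · · · · · · · ·
    · · · # · · · ·
    · · · · · · · ·
    · · · · · · · ·
    · · · · · · · ·

Result: "outside"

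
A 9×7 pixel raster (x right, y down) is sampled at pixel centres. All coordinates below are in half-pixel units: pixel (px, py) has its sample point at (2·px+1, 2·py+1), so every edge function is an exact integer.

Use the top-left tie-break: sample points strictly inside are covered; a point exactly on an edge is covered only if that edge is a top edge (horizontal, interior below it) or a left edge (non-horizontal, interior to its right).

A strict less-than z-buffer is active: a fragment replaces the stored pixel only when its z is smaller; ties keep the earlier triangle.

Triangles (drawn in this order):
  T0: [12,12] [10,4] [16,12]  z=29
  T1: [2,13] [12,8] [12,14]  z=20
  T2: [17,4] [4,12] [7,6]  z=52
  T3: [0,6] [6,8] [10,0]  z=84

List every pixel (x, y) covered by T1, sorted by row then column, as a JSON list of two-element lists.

T0:
  2·area = 32
  edge (12, 12)→(10, 4): d=(-2,-8) top-left  bias=+0
  edge (10, 4)→(16, 12): d=(6,8) right/bottom  bias=-1
  edge (16, 12)→(12, 12): d=(-4,0) right/bottom  bias=-1
    (5,3)@(11, 7): e=[2,10,20] → █
    (6,3)@(13, 7): e=[18,-6,20] → ·
    (5,4)@(11, 9): e=[-2,22,12] → ·
    (6,4)@(13, 9): e=[14,6,12] → █
    (7,4)@(15, 9): e=[30,-10,12] → ·
    (6,5)@(13, 11): e=[10,18,4] → █
    (7,5)@(15, 11): e=[26,2,4] → █
    (8,5)@(17, 11): e=[42,-14,4] → ·
    (6,6)@(13, 13): e=[6,30,-4] → ·
    (7,6)@(15, 13): e=[22,14,-4] → ·
  covered (4 px):
    · · · · · · · · ·
    · · · · · · · · ·
    · · · · · · · · ·
    · · · · · █ · · ·
    · · · · · · █ · ·
    · · · · · · █ █ ·
    · · · · · · · · ·
T1:
  2·area = 60
  edge (2, 13)→(12, 8): d=(10,-5) top-left  bias=+0
  edge (12, 8)→(12, 14): d=(0,6) right/bottom  bias=-1
  edge (12, 14)→(2, 13): d=(-10,-1) top-left  bias=+0
    (5,4)@(11, 9): e=[5,6,49] → █
    (6,4)@(13, 9): e=[15,-6,51] → ·
    (3,5)@(7, 11): e=[5,30,25] → █
    (4,5)@(9, 11): e=[15,18,27] → █
    (6,5)@(13, 11): e=[35,-6,31] → ·
    (1,6)@(3, 13): e=[5,54,1] → █
    (2,6)@(5, 13): e=[15,42,3] → █
    (6,6)@(13, 13): e=[55,-6,11] → ·
  covered (9 px):
    · · · · · · · · ·
    · · · · · · · · ·
    · · · · · · · · ·
    · · · · · · · · ·
    · · · · · █ · · ·
    · · · █ █ █ · · ·
    · █ █ █ █ █ · · ·
T2:
  2·area = 54
  edge (17, 4)→(4, 12): d=(-13,8) right/bottom  bias=-1
  edge (4, 12)→(7, 6): d=(3,-6) top-left  bias=+0
  edge (7, 6)→(17, 4): d=(10,-2) top-left  bias=+0
    (6,2)@(13, 5): e=[19,33,2] → █
    (7,2)@(15, 5): e=[3,45,6] → █
    (8,2)@(17, 5): e=[-13,57,10] → ·
    (3,3)@(7, 7): e=[41,3,10] → █
    (4,3)@(9, 7): e=[25,15,14] → █
    (5,3)@(11, 7): e=[9,27,18] → █
    (6,3)@(13, 7): e=[-7,39,22] → ·
    (7,3)@(15, 7): e=[-23,51,26] → ·
    (3,4)@(7, 9): e=[15,9,30] → █
    (4,4)@(9, 9): e=[-1,21,34] → ·
    (5,4)@(11, 9): e=[-17,33,38] → ·
    (2,5)@(5, 11): e=[5,3,46] → █
  covered (7 px):
    · · · · · · · · ·
    · · · · · · · · ·
    · · · · · · █ █ ·
    · · · █ █ █ · · ·
    · · · █ · · · · ·
    · · █ · · · · · ·
    · · · · · · · · ·
T3:
  2·area = 56  (B↔C swapped to make it positive)
  edge (0, 6)→(10, 0): d=(10,-6) top-left  bias=+0
  edge (10, 0)→(6, 8): d=(-4,8) right/bottom  bias=-1
  edge (6, 8)→(0, 6): d=(-6,-2) top-left  bias=+0
    (4,0)@(9, 1): e=[4,4,48] → █
    (5,0)@(11, 1): e=[16,-12,52] → ·
    (2,1)@(5, 3): e=[0,28,28] → █  [on edge]
    (3,1)@(7, 3): e=[12,12,32] → █
    (4,1)@(9, 3): e=[24,-4,36] → ·
    (1,2)@(3, 5): e=[8,36,12] → █
    (4,2)@(9, 5): e=[44,-12,24] → ·
    (1,3)@(3, 7): e=[28,28,0] → █  [on edge]
    (3,3)@(7, 7): e=[52,-4,8] → ·
    (1,4)@(3, 9): e=[48,20,-12] → ·
    (2,4)@(5, 9): e=[60,4,-8] → ·
    (4,4)@(9, 9): e=[84,-28,0] → ·  [on edge]
    (7,5)@(15, 11): e=[140,-84,0] → ·  [on edge]
  covered (8 px):
    · · · · █ · · · ·
    · · █ █ · · · · ·
    · █ █ █ · · · · ·
    · █ █ · · · · · ·
    · · · · · · · · ·
    · · · · · · · · ·
    · · · · · · · · ·

Final: [[5,4],[3,5],[4,5],[5,5],[1,6],[2,6],[3,6],[4,6],[5,6]]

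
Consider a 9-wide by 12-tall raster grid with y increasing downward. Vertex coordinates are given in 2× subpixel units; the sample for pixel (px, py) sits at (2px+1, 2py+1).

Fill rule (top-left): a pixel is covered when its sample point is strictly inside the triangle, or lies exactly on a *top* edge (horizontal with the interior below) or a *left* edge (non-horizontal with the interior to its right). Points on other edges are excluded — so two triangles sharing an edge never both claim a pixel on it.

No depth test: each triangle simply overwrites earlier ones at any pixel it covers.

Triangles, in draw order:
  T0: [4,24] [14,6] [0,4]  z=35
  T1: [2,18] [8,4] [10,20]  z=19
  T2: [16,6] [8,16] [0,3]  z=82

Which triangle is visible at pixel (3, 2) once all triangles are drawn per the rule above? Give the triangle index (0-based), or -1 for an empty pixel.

T0:
  2·area = 272  (B↔C swapped to make it positive)
  edge (4, 24)→(0, 4): d=(-4,-20) top-left  bias=+0
  edge (0, 4)→(14, 6): d=(14,2) right/bottom  bias=-1
  edge (14, 6)→(4, 24): d=(-10,18) right/bottom  bias=-1
    (0,2)@(1, 5): e=[16,12,244] → X
    (1,2)@(3, 5): e=[56,8,208] → X
    (2,2)@(5, 5): e=[96,4,172] → X
    (3,2)@(7, 5): e=[136,0,136] → .  [on edge]
    (0,3)@(1, 7): e=[8,40,224] → X
    (3,3)@(7, 7): e=[128,28,116] → X
    (4,3)@(9, 7): e=[168,24,80] → X
    (5,3)@(11, 7): e=[208,20,44] → X
    (6,3)@(13, 7): e=[248,16,8] → X
    (7,3)@(15, 7): e=[288,12,-28] → .
    (0,4)@(1, 9): e=[0,68,204] → X  [on edge]
    (6,4)@(13, 9): e=[240,44,-12] → .
    (4,7)@(9, 15): e=[136,136,0] → .  [on edge]
    (1,9)@(3, 19): e=[0,204,68] → X  [on edge]
  covered (34 px):
    . . . . . . . . .
    . . . . . . . . .
    X X X . . . . . .
    X X X X X X X . .
    X X X X X X . . .
    . X X X X X . . .
    . X X X X . . . .
    . X X X . . . . .
    . X X X . . . . .
    . X X . . . . . .
    . . X . . . . . .
    . . . . . . . . .
T1:
  2·area = 124
  edge (2, 18)→(8, 4): d=(6,-14) top-left  bias=+0
  edge (8, 4)→(10, 20): d=(2,16) right/bottom  bias=-1
  edge (10, 20)→(2, 18): d=(-8,-2) top-left  bias=+0
    (3,3)@(7, 7): e=[4,22,98] → X
    (4,3)@(9, 7): e=[32,-10,102] → .
    (3,4)@(7, 9): e=[16,26,82] → X
    (4,4)@(9, 9): e=[44,-6,86] → .
    (2,5)@(5, 11): e=[0,62,62] → X  [on edge]
    (4,5)@(9, 11): e=[56,-2,70] → .
    (2,6)@(5, 13): e=[12,66,46] → X
    (4,6)@(9, 13): e=[68,2,54] → X
    (5,6)@(11, 13): e=[96,-30,58] → .
    (2,7)@(5, 15): e=[24,70,30] → X
    (5,7)@(11, 15): e=[108,-26,42] → .
    (1,8)@(3, 17): e=[8,106,10] → X
  covered (16 px):
    . . . . . . . . .
    . . . . . . . . .
    . . . . . . . . .
    . . . X . . . . .
    . . . X . . . . .
    . . X X . . . . .
    . . X X X . . . .
    . . X X X . . . .
    . X X X X . . . .
    . . . X X . . . .
    . . . . . . . . .
    . . . . . . . . .
T2:
  2·area = 184
  edge (16, 6)→(8, 16): d=(-8,10) right/bottom  bias=-1
  edge (8, 16)→(0, 3): d=(-8,-13) top-left  bias=+0
  edge (0, 3)→(16, 6): d=(16,3) right/bottom  bias=-1
    (1,2)@(3, 5): e=[138,23,23] → X
    (2,2)@(5, 5): e=[118,49,17] → X
    (3,2)@(7, 5): e=[98,75,11] → X
    (4,2)@(9, 5): e=[78,101,5] → X
    (5,2)@(11, 5): e=[58,127,-1] → .
    (1,3)@(3, 7): e=[122,7,55] → X
    (5,3)@(11, 7): e=[42,111,31] → X
    (6,3)@(13, 7): e=[22,137,25] → X
    (7,3)@(15, 7): e=[2,163,19] → X
    (8,3)@(17, 7): e=[-18,189,13] → .
    (1,4)@(3, 9): e=[106,-9,87] → .
    (2,4)@(5, 9): e=[86,17,81] → X
  covered (22 px):
    . . . . . . . . .
    . . . . . . . . .
    . X X X X . . . .
    . X X X X X X X .
    . . X X X X X . .
    . . X X X X . . .
    . . . X X . . . .
    . . . . . . . . .
    . . . . . . . . .
    . . . . . . . . .
    . . . . . . . . .
    . . . . . . . . .

Z-buffer (winner per pixel, '.' = empty):
  . . . . . . . . .
  . . . . . . . . .
  0 2 2 2 2 . . . .
  0 2 2 2 2 2 2 2 .
  0 0 2 2 2 2 2 . .
  . 0 2 2 2 2 . . .
  . 0 1 2 2 . . . .
  . 0 1 1 1 . . . .
  . 1 1 1 1 . . . .
  . 0 0 1 1 . . . .
  . . 0 . . . . . .
  . . . . . . . . .

Final: 2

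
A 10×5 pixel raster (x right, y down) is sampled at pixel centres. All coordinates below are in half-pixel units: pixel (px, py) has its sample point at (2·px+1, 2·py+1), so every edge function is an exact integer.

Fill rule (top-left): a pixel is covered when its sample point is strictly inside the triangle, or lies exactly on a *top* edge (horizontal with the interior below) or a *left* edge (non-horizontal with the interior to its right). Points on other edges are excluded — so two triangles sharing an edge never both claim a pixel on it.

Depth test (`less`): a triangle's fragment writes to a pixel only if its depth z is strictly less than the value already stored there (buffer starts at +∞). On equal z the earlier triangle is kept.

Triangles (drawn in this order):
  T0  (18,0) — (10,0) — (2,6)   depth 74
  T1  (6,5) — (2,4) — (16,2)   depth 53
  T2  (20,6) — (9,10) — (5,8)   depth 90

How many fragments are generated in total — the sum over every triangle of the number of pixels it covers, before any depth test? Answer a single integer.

T0:
  2·area = 48  (B↔C swapped to make it positive)
  edge (18, 0)→(2, 6): d=(-16,6) right/bottom  bias=-1
  edge (2, 6)→(10, 0): d=(8,-6) top-left  bias=+0
  edge (10, 0)→(18, 0): d=(8,0) top-left  bias=+0
    (4,0)@(9, 1): e=[38,2,8] → #
    (5,0)@(11, 1): e=[26,14,8] → #
    (6,0)@(13, 1): e=[14,26,8] → #
    (7,0)@(15, 1): e=[2,38,8] → #
    (8,0)@(17, 1): e=[-10,50,8] → ·
    (3,1)@(7, 3): e=[18,6,24] → #
    (5,1)@(11, 3): e=[-6,30,24] → ·
    (6,1)@(13, 3): e=[-18,42,24] → ·
    (7,1)@(15, 3): e=[-30,54,24] → ·
    (3,2)@(7, 5): e=[-14,22,40] → ·
    (4,2)@(9, 5): e=[-26,34,40] → ·
  covered (6 px):
    · · · · # # # # · ·
    · · · # # · · · · ·
    · · · · · · · · · ·
    · · · · · · · · · ·
    · · · · · · · · · ·
T1:
  2·area = 22
  edge (6, 5)→(2, 4): d=(-4,-1) top-left  bias=+0
  edge (2, 4)→(16, 2): d=(14,-2) top-left  bias=+0
  edge (16, 2)→(6, 5): d=(-10,3) right/bottom  bias=-1
    (4,1)@(9, 3): e=[11,0,11] → #  [on edge]
    (5,1)@(11, 3): e=[13,4,5] → #
    (6,1)@(13, 3): e=[15,8,-1] → ·
    (4,2)@(9, 5): e=[3,28,-9] → ·
    (5,2)@(11, 5): e=[5,32,-15] → ·
  covered (2 px):
    · · · · · · · · · ·
    · · · · # # · · · ·
    · · · · · · · · · ·
    · · · · · · · · · ·
    · · · · · · · · · ·
T2:
  2·area = 38
  edge (20, 6)→(9, 10): d=(-11,4) right/bottom  bias=-1
  edge (9, 10)→(5, 8): d=(-4,-2) top-left  bias=+0
  edge (5, 8)→(20, 6): d=(15,-2) top-left  bias=+0
    (1,3)@(3, 7): e=[57,0,-19] → ·  [on edge]
    (6,3)@(13, 7): e=[17,20,1] → #
    (7,3)@(15, 7): e=[9,24,5] → #
    (8,3)@(17, 7): e=[1,28,9] → #
    (9,3)@(19, 7): e=[-7,32,13] → ·
    (3,4)@(7, 9): e=[19,0,19] → #  [on edge]
    (4,4)@(9, 9): e=[11,4,23] → #
    (5,4)@(11, 9): e=[3,8,27] → #
    (6,4)@(13, 9): e=[-5,12,31] → ·
    (7,4)@(15, 9): e=[-13,16,35] → ·
    (8,4)@(17, 9): e=[-21,20,39] → ·
  covered (6 px):
    · · · · · · · · · ·
    · · · · · · · · · ·
    · · · · · · · · · ·
    · · · · · · # # # ·
    · · · # # # · · · ·

Result: 14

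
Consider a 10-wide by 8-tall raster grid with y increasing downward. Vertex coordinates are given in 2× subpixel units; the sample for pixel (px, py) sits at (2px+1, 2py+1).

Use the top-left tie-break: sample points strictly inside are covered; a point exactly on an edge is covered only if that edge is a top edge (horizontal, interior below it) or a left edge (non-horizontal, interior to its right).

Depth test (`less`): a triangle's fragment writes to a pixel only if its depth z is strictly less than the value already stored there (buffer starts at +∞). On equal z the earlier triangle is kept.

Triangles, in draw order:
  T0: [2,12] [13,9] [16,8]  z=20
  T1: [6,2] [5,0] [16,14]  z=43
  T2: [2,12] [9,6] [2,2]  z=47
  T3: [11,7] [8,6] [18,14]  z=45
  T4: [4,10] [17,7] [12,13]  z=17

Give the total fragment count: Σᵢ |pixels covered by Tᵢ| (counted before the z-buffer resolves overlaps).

T0:
  2·area = 2  (B↔C swapped to make it positive)
  edge (2, 12)→(16, 8): d=(14,-4) top-left  bias=+0
  edge (16, 8)→(13, 9): d=(-3,1) right/bottom  bias=-1
  edge (13, 9)→(2, 12): d=(-11,3) right/bottom  bias=-1
    (9,3)@(19, 7): e=[-2,0,4] → ·  [on edge]
    (6,4)@(13, 9): e=[2,0,0] → ·  [on edge]
    (3,5)@(7, 11): e=[6,0,-4] → ·  [on edge]
    (0,6)@(1, 13): e=[10,0,-8] → ·  [on edge]
  covered (0 px):
    · · · · · · · · · ·
    · · · · · · · · · ·
    · · · · · · · · · ·
    · · · · · · · · · ·
    · · · · · · · · · ·
    · · · · · · · · · ·
    · · · · · · · · · ·
    · · · · · · · · · ·
T1:
  2·area = 8
  edge (6, 2)→(5, 0): d=(-1,-2) top-left  bias=+0
  edge (5, 0)→(16, 14): d=(11,14) right/bottom  bias=-1
  edge (16, 14)→(6, 2): d=(-10,-12) top-left  bias=+0
    (3,1)@(7, 3): e=[1,5,2] → #
    (4,1)@(9, 3): e=[5,-23,26] → ·
    (3,2)@(7, 5): e=[-1,27,-18] → ·
  covered (1 px):
    · · · · · · · · · ·
    · · · # · · · · · ·
    · · · · · · · · · ·
    · · · · · · · · · ·
    · · · · · · · · · ·
    · · · · · · · · · ·
    · · · · · · · · · ·
    · · · · · · · · · ·
T2:
  2·area = 70  (B↔C swapped to make it positive)
  edge (2, 12)→(2, 2): d=(0,-10) top-left  bias=+0
  edge (2, 2)→(9, 6): d=(7,4) right/bottom  bias=-1
  edge (9, 6)→(2, 12): d=(-7,6) right/bottom  bias=-1
    (1,1)@(3, 3): e=[10,3,57] → #
    (2,1)@(5, 3): e=[30,-5,45] → ·
    (1,2)@(3, 5): e=[10,17,43] → #
    (2,2)@(5, 5): e=[30,9,31] → #
    (3,2)@(7, 5): e=[50,1,19] → #
    (4,2)@(9, 5): e=[70,-7,7] → ·
    (1,3)@(3, 7): e=[10,31,29] → #
    (4,3)@(9, 7): e=[70,7,-7] → ·
    (1,4)@(3, 9): e=[10,45,15] → #
    (3,4)@(7, 9): e=[50,29,-9] → ·
    (1,5)@(3, 11): e=[10,59,1] → #
    (2,5)@(5, 11): e=[30,51,-11] → ·
  covered (10 px):
    · · · · · · · · · ·
    · # · · · · · · · ·
    · # # # · · · · · ·
    · # # # · · · · · ·
    · # # · · · · · · ·
    · # · · · · · · · ·
    · · · · · · · · · ·
    · · · · · · · · · ·
T3:
  2·area = 14  (B↔C swapped to make it positive)
  edge (11, 7)→(18, 14): d=(7,7) right/bottom  bias=-1
  edge (18, 14)→(8, 6): d=(-10,-8) top-left  bias=+0
  edge (8, 6)→(11, 7): d=(3,1) right/bottom  bias=-1
    (2,0)@(5, 1): e=[0,26,-12] → ·  [on edge]
    (3,1)@(7, 3): e=[0,22,-8] → ·  [on edge]
    (2,2)@(5, 5): e=[28,-14,0] → ·  [on edge]
    (4,2)@(9, 5): e=[0,18,-4] → ·  [on edge]
    (5,3)@(11, 7): e=[0,14,0] → ·  [on edge]
    (6,4)@(13, 9): e=[0,10,4] → ·  [on edge]
    (8,4)@(17, 9): e=[-28,42,0] → ·  [on edge]
    (7,5)@(15, 11): e=[0,6,8] → ·  [on edge]
    (8,6)@(17, 13): e=[0,2,12] → ·  [on edge]
    (9,7)@(19, 15): e=[0,-2,16] → ·  [on edge]
  covered (0 px):
    · · · · · · · · · ·
    · · · · · · · · · ·
    · · · · · · · · · ·
    · · · · · · · · · ·
    · · · · · · · · · ·
    · · · · · · · · · ·
    · · · · · · · · · ·
    · · · · · · · · · ·
T4:
  2·area = 63
  edge (4, 10)→(17, 7): d=(13,-3) top-left  bias=+0
  edge (17, 7)→(12, 13): d=(-5,6) right/bottom  bias=-1
  edge (12, 13)→(4, 10): d=(-8,-3) top-left  bias=+0
    (8,3)@(17, 7): e=[0,0,63] → ·  [on edge]
    (4,4)@(9, 9): e=[2,38,23] → #
    (5,4)@(11, 9): e=[8,26,29] → #
    (6,4)@(13, 9): e=[14,14,35] → #
    (7,4)@(15, 9): e=[20,2,41] → #
    (8,4)@(17, 9): e=[26,-10,47] → ·
    (3,5)@(7, 11): e=[22,40,1] → #
    (7,5)@(15, 11): e=[46,-8,25] → ·
    (3,6)@(7, 13): e=[48,30,-15] → ·
    (4,6)@(9, 13): e=[54,18,-9] → ·
    (5,6)@(11, 13): e=[60,6,-3] → ·
    (6,6)@(13, 13): e=[66,-6,3] → ·
  covered (8 px):
    · · · · · · · · · ·
    · · · · · · · · · ·
    · · · · · · · · · ·
    · · · · · · · · · ·
    · · · · # # # # · ·
    · · · # # # # · · ·
    · · · · · · · · · ·
    · · · · · · · · · ·

Answer: 19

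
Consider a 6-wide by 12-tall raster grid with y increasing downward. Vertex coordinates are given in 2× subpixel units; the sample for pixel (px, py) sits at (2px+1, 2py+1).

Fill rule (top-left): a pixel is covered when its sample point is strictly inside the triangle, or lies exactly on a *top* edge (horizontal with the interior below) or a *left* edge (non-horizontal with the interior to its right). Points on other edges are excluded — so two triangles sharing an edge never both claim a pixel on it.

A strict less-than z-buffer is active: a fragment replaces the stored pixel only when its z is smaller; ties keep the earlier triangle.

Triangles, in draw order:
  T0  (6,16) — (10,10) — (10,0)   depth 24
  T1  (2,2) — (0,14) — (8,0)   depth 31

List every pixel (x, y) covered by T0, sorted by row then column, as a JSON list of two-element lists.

T0:
  2·area = 40  (B↔C swapped to make it positive)
  edge (6, 16)→(10, 0): d=(4,-16) top-left  bias=+0
  edge (10, 0)→(10, 10): d=(0,10) right/bottom  bias=-1
  edge (10, 10)→(6, 16): d=(-4,6) right/bottom  bias=-1
    (4,2)@(9, 5): e=[4,10,26] → X
    (5,2)@(11, 5): e=[36,-10,14] → .
    (4,3)@(9, 7): e=[12,10,18] → X
    (5,3)@(11, 7): e=[44,-10,6] → .
    (4,4)@(9, 9): e=[20,10,10] → X
    (5,4)@(11, 9): e=[52,-10,-2] → .
    (4,5)@(9, 11): e=[28,10,2] → X
    (5,5)@(11, 11): e=[60,-10,-10] → .
    (3,6)@(7, 13): e=[4,30,6] → X
    (4,6)@(9, 13): e=[36,10,-6] → .
    (3,7)@(7, 15): e=[12,30,-2] → .
  covered (5 px):
    . . . . . .
    . . . . . .
    . . . . X .
    . . . . X .
    . . . . X .
    . . . . X .
    . . . X . .
    . . . . . .
    . . . . . .
    . . . . . .
    . . . . . .
    . . . . . .
T1:
  2·area = 68  (B↔C swapped to make it positive)
  edge (2, 2)→(8, 0): d=(6,-2) top-left  bias=+0
  edge (8, 0)→(0, 14): d=(-8,14) right/bottom  bias=-1
  edge (0, 14)→(2, 2): d=(2,-12) top-left  bias=+0
    (2,0)@(5, 1): e=[0,34,34] → X  [on edge]
    (3,0)@(7, 1): e=[4,6,58] → X
    (4,0)@(9, 1): e=[8,-22,82] → .
    (1,1)@(3, 3): e=[8,46,14] → X
    (3,1)@(7, 3): e=[16,-10,62] → .
    (1,2)@(3, 5): e=[20,30,18] → X
    (3,2)@(7, 5): e=[28,-26,66] → .
    (1,3)@(3, 7): e=[32,14,22] → X
    (2,3)@(5, 7): e=[36,-14,46] → .
    (0,4)@(1, 9): e=[40,26,2] → X
    (1,4)@(3, 9): e=[44,-2,26] → .
    (0,5)@(1, 11): e=[52,10,6] → X
  covered (9 px):
    . . X X . .
    . X X . . .
    . X X . . .
    . X . . . .
    X . . . . .
    X . . . . .
    . . . . . .
    . . . . . .
    . . . . . .
    . . . . . .
    . . . . . .
    . . . . . .

Answer: [[4,2],[4,3],[4,4],[4,5],[3,6]]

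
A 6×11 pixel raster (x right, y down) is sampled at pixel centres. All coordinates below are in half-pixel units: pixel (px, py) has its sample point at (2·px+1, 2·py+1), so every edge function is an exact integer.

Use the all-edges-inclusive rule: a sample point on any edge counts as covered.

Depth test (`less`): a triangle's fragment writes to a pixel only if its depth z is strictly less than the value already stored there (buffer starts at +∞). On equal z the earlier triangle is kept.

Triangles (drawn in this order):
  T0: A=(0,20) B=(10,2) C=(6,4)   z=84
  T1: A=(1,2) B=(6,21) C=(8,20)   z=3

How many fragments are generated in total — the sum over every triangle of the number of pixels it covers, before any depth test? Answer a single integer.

T0:
  2·area = 52  (B↔C swapped to make it positive)
  edge (0, 20)→(6, 4): d=(6,-16) inclusive
  edge (6, 4)→(10, 2): d=(4,-2) inclusive
  edge (10, 2)→(0, 20): d=(-10,18) inclusive
    (4,1)@(9, 3): e=[42,2,8] → █
    (5,1)@(11, 3): e=[74,6,-28] → ·
    (3,2)@(7, 5): e=[22,6,24] → █
    (4,2)@(9, 5): e=[54,10,-12] → ·
    (2,3)@(5, 7): e=[2,10,40] → █
    (4,3)@(9, 7): e=[66,18,-32] → ·
    (2,4)@(5, 9): e=[14,18,20] → █
    (3,4)@(7, 9): e=[46,22,-16] → ·
    (2,5)@(5, 11): e=[26,26,0] → █  [on edge]
    (3,5)@(7, 11): e=[58,30,-36] → ·
    (1,6)@(3, 13): e=[6,30,16] → █
    (2,6)@(5, 13): e=[38,34,-20] → ·
  covered (7 px):
    · · · · · ·
    · · · · █ ·
    · · · █ · ·
    · · █ █ · ·
    · · █ · · ·
    · · █ · · ·
    · █ · · · ·
    · · · · · ·
    · · · · · ·
    · · · · · ·
    · · · · · ·
T1:
  2·area = 43  (B↔C swapped to make it positive)
  edge (1, 2)→(8, 20): d=(7,18) inclusive
  edge (8, 20)→(6, 21): d=(-2,1) inclusive
  edge (6, 21)→(1, 2): d=(-5,-19) inclusive
    (1,4)@(3, 9): e=[13,27,3] → █
    (2,4)@(5, 9): e=[-23,25,41] → ·
    (1,5)@(3, 11): e=[27,23,-7] → ·
    (2,6)@(5, 13): e=[5,17,21] → █
    (3,6)@(7, 13): e=[-31,15,59] → ·
    (2,7)@(5, 15): e=[19,13,11] → █
    (3,7)@(7, 15): e=[-17,11,49] → ·
    (2,8)@(5, 17): e=[33,9,1] → █
    (3,8)@(7, 17): e=[-3,7,39] → ·
    (2,9)@(5, 19): e=[47,5,-9] → ·
    (3,9)@(7, 19): e=[11,3,29] → █
    (4,9)@(9, 19): e=[-25,1,67] → ·
  covered (5 px):
    · · · · · ·
    · · · · · ·
    · · · · · ·
    · · · · · ·
    · █ · · · ·
    · · · · · ·
    · · █ · · ·
    · · █ · · ·
    · · █ · · ·
    · · · █ · ·
    · · · · · ·

Result: 12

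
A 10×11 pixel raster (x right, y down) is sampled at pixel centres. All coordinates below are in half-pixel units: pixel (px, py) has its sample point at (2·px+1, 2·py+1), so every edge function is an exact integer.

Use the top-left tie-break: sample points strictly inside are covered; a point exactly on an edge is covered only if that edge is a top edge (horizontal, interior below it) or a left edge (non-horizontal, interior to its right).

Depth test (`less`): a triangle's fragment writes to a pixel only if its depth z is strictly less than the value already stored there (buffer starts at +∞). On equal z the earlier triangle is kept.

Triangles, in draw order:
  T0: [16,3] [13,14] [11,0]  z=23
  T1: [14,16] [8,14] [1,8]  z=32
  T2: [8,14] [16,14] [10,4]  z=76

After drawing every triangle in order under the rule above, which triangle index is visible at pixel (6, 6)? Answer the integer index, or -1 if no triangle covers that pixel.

T0:
  2·area = 64
  edge (16, 3)→(13, 14): d=(-3,11) right/bottom  bias=-1
  edge (13, 14)→(11, 0): d=(-2,-14) top-left  bias=+0
  edge (11, 0)→(16, 3): d=(5,3) right/bottom  bias=-1
    (6,1)@(13, 3): e=[33,22,9] → #
    (7,1)@(15, 3): e=[11,50,3] → #
    (8,1)@(17, 3): e=[-11,78,-3] → ·
    (6,2)@(13, 5): e=[27,18,19] → #
    (8,2)@(17, 5): e=[-17,74,7] → ·
    (6,3)@(13, 7): e=[21,14,29] → #
    (7,3)@(15, 7): e=[-1,42,23] → ·
    (6,4)@(13, 9): e=[15,10,39] → #
    (7,4)@(15, 9): e=[-7,38,33] → ·
    (6,5)@(13, 11): e=[9,6,49] → #
    (7,5)@(15, 11): e=[-13,34,43] → ·
    (6,6)@(13, 13): e=[3,2,59] → #
  covered (8 px):
    · · · · · · · · · ·
    · · · · · · # # · ·
    · · · · · · # # · ·
    · · · · · · # · · ·
    · · · · · · # · · ·
    · · · · · · # · · ·
    · · · · · · # · · ·
    · · · · · · · · · ·
    · · · · · · · · · ·
    · · · · · · · · · ·
    · · · · · · · · · ·
T1:
  2·area = 22
  edge (14, 16)→(8, 14): d=(-6,-2) top-left  bias=+0
  edge (8, 14)→(1, 8): d=(-7,-6) top-left  bias=+0
  edge (1, 8)→(14, 16): d=(13,8) right/bottom  bias=-1
    (2,5)@(5, 11): e=[12,3,7] → #
    (3,5)@(7, 11): e=[16,15,-9] → ·
    (2,6)@(5, 13): e=[0,-11,33] → ·  [on edge]
    (3,6)@(7, 13): e=[4,1,17] → #
    (4,6)@(9, 13): e=[8,13,1] → #
    (5,6)@(11, 13): e=[12,25,-15] → ·
    (3,7)@(7, 15): e=[-8,-13,43] → ·
    (4,7)@(9, 15): e=[-4,-1,27] → ·
    (5,7)@(11, 15): e=[0,11,11] → #  [on edge]
    (6,7)@(13, 15): e=[4,23,-5] → ·
    (5,8)@(11, 17): e=[-12,-3,37] → ·
    (8,8)@(17, 17): e=[0,33,-11] → ·  [on edge]
  covered (4 px):
    · · · · · · · · · ·
    · · · · · · · · · ·
    · · · · · · · · · ·
    · · · · · · · · · ·
    · · · · · · · · · ·
    · · # · · · · · · ·
    · · · # # · · · · ·
    · · · · · # · · · ·
    · · · · · · · · · ·
    · · · · · · · · · ·
    · · · · · · · · · ·
T2:
  2·area = 80  (B↔C swapped to make it positive)
  edge (8, 14)→(10, 4): d=(2,-10) top-left  bias=+0
  edge (10, 4)→(16, 14): d=(6,10) right/bottom  bias=-1
  edge (16, 14)→(8, 14): d=(-8,0) right/bottom  bias=-1
    (5,3)@(11, 7): e=[16,8,56] → #
    (6,3)@(13, 7): e=[36,-12,56] → ·
    (4,4)@(9, 9): e=[0,40,40] → #  [on edge]
    (6,4)@(13, 9): e=[40,0,40] → ·  [on edge]
    (4,5)@(9, 11): e=[4,52,24] → #
    (6,5)@(13, 11): e=[44,12,24] → #
    (7,5)@(15, 11): e=[64,-8,24] → ·
    (4,6)@(9, 13): e=[8,64,8] → #
    (7,6)@(15, 13): e=[68,4,8] → #
    (8,6)@(17, 13): e=[88,-16,8] → ·
    (4,7)@(9, 15): e=[12,76,-8] → ·
    (5,7)@(11, 15): e=[32,56,-8] → ·
    (3,9)@(7, 19): e=[0,120,-40] → ·  [on edge]
    (9,9)@(19, 19): e=[120,0,-40] → ·  [on edge]
  covered (10 px):
    · · · · · · · · · ·
    · · · · · · · · · ·
    · · · · · · · · · ·
    · · · · · # · · · ·
    · · · · # # · · · ·
    · · · · # # # · · ·
    · · · · # # # # · ·
    · · · · · · · · · ·
    · · · · · · · · · ·
    · · · · · · · · · ·
    · · · · · · · · · ·

Z-buffer (winner per pixel, '.' = empty):
  . . . . . . . . . .
  . . . . . . 0 0 . .
  . . . . . . 0 0 . .
  . . . . . 2 0 . . .
  . . . . 2 2 0 . . .
  . . 1 . 2 2 0 . . .
  . . . 1 1 2 0 2 . .
  . . . . . 1 . . . .
  . . . . . . . . . .
  . . . . . . . . . .
  . . . . . . . . . .

Answer: 0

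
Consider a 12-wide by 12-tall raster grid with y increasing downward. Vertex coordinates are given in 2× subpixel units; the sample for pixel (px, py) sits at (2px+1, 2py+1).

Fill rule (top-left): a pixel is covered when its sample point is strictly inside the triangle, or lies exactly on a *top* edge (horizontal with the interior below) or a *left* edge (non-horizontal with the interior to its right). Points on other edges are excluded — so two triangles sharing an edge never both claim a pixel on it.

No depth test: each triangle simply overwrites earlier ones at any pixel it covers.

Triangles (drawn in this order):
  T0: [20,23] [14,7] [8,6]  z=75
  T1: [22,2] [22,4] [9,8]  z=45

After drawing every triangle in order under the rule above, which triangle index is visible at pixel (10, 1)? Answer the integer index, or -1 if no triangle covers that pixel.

T0:
  2·area = 90  (B↔C swapped to make it positive)
  edge (20, 23)→(8, 6): d=(-12,-17) top-left  bias=+0
  edge (8, 6)→(14, 7): d=(6,1) right/bottom  bias=-1
  edge (14, 7)→(20, 23): d=(6,16) right/bottom  bias=-1
    (4,3)@(9, 7): e=[5,5,80] → X
    (5,3)@(11, 7): e=[39,3,48] → X
    (6,3)@(13, 7): e=[73,1,16] → X
    (7,3)@(15, 7): e=[107,-1,-16] → .
    (4,4)@(9, 9): e=[-19,17,92] → .
    (5,4)@(11, 9): e=[15,15,60] → X
    (7,4)@(15, 9): e=[83,11,-4] → .
    (5,5)@(11, 11): e=[-9,27,72] → .
    (6,5)@(13, 11): e=[25,25,40] → X
    (7,5)@(15, 11): e=[59,23,8] → X
    (8,5)@(17, 11): e=[93,21,-24] → .
    (6,6)@(13, 13): e=[1,37,52] → X
    (8,7)@(17, 15): e=[45,45,0] → .  [on edge]
  covered (12 px):
    . . . . . . . . . . . .
    . . . . . . . . . . . .
    . . . . . . . . . . . .
    . . . . X X X . . . . .
    . . . . . X X . . . . .
    . . . . . . X X . . . .
    . . . . . . X X . . . .
    . . . . . . . X . . . .
    . . . . . . . . X . . .
    . . . . . . . . . . . .
    . . . . . . . . . X . .
    . . . . . . . . . . . .
T1:
  2·area = 26
  edge (22, 2)→(22, 4): d=(0,2) right/bottom  bias=-1
  edge (22, 4)→(9, 8): d=(-13,4) right/bottom  bias=-1
  edge (9, 8)→(22, 2): d=(13,-6) top-left  bias=+0
    (10,1)@(21, 3): e=[2,17,7] → X
    (11,1)@(23, 3): e=[-2,9,19] → .
    (8,2)@(17, 5): e=[10,7,9] → X
    (9,2)@(19, 5): e=[6,-1,21] → .
    (10,2)@(21, 5): e=[2,-9,33] → .
    (8,3)@(17, 7): e=[10,-19,35] → .
  covered (2 px):
    . . . . . . . . . . . .
    . . . . . . . . . . X .
    . . . . . . . . X . . .
    . . . . . . . . . . . .
    . . . . . . . . . . . .
    . . . . . . . . . . . .
    . . . . . . . . . . . .
    . . . . . . . . . . . .
    . . . . . . . . . . . .
    . . . . . . . . . . . .
    . . . . . . . . . . . .
    . . . . . . . . . . . .

Z-buffer (winner per pixel, '.' = empty):
  . . . . . . . . . . . .
  . . . . . . . . . . 1 .
  . . . . . . . . 1 . . .
  . . . . 0 0 0 . . . . .
  . . . . . 0 0 . . . . .
  . . . . . . 0 0 . . . .
  . . . . . . 0 0 . . . .
  . . . . . . . 0 . . . .
  . . . . . . . . 0 . . .
  . . . . . . . . . . . .
  . . . . . . . . . 0 . .
  . . . . . . . . . . . .

Final: 1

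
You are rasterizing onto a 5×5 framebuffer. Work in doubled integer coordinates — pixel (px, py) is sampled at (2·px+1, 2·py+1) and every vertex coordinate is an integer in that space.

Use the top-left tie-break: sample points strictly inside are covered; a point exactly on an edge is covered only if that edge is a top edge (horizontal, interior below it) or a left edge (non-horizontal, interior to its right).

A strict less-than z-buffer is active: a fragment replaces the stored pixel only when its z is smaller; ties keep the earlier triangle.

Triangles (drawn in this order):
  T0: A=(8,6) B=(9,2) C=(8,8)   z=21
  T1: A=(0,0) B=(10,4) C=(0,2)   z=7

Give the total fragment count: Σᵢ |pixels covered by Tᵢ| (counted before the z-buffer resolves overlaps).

T0:
  2·area = 2
  edge (8, 6)→(9, 2): d=(1,-4) top-left  bias=+0
  edge (9, 2)→(8, 8): d=(-1,6) right/bottom  bias=-1
  edge (8, 8)→(8, 6): d=(0,-2) top-left  bias=+0
  covered (0 px):
    . . . . .
    . . . . .
    . . . . .
    . . . . .
    . . . . .
T1:
  2·area = 20
  edge (0, 0)→(10, 4): d=(10,4) right/bottom  bias=-1
  edge (10, 4)→(0, 2): d=(-10,-2) top-left  bias=+0
  edge (0, 2)→(0, 0): d=(0,-2) top-left  bias=+0
    (0,0)@(1, 1): e=[6,12,2] → X
    (1,0)@(3, 1): e=[-2,16,6] → .
    (0,1)@(1, 3): e=[26,-8,2] → .
    (2,1)@(5, 3): e=[10,0,10] → X  [on edge]
    (3,1)@(7, 3): e=[2,4,14] → X
    (4,1)@(9, 3): e=[-6,8,18] → .
    (2,2)@(5, 5): e=[30,-20,10] → .
    (3,2)@(7, 5): e=[22,-16,14] → .
  covered (3 px):
    X . . . .
    . . X X .
    . . . . .
    . . . . .
    . . . . .

Result: 3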